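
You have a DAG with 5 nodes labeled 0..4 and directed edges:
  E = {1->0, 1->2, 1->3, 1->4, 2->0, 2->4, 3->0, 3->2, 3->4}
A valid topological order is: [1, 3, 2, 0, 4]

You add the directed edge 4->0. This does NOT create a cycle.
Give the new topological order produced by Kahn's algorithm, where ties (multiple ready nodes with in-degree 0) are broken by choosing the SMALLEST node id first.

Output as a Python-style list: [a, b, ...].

Old toposort: [1, 3, 2, 0, 4]
Added edge: 4->0
Position of 4 (4) > position of 0 (3). Must reorder: 4 must now come before 0.
Run Kahn's algorithm (break ties by smallest node id):
  initial in-degrees: [4, 0, 2, 1, 3]
  ready (indeg=0): [1]
  pop 1: indeg[0]->3; indeg[2]->1; indeg[3]->0; indeg[4]->2 | ready=[3] | order so far=[1]
  pop 3: indeg[0]->2; indeg[2]->0; indeg[4]->1 | ready=[2] | order so far=[1, 3]
  pop 2: indeg[0]->1; indeg[4]->0 | ready=[4] | order so far=[1, 3, 2]
  pop 4: indeg[0]->0 | ready=[0] | order so far=[1, 3, 2, 4]
  pop 0: no out-edges | ready=[] | order so far=[1, 3, 2, 4, 0]
  Result: [1, 3, 2, 4, 0]

Answer: [1, 3, 2, 4, 0]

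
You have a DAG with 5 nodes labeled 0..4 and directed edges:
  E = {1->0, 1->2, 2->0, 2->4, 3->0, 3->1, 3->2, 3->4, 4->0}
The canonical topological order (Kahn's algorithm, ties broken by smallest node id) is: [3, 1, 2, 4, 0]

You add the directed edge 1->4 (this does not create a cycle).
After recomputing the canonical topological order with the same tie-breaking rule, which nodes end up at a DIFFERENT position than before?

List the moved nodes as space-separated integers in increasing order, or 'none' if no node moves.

Old toposort: [3, 1, 2, 4, 0]
Added edge 1->4
Recompute Kahn (smallest-id tiebreak):
  initial in-degrees: [4, 1, 2, 0, 3]
  ready (indeg=0): [3]
  pop 3: indeg[0]->3; indeg[1]->0; indeg[2]->1; indeg[4]->2 | ready=[1] | order so far=[3]
  pop 1: indeg[0]->2; indeg[2]->0; indeg[4]->1 | ready=[2] | order so far=[3, 1]
  pop 2: indeg[0]->1; indeg[4]->0 | ready=[4] | order so far=[3, 1, 2]
  pop 4: indeg[0]->0 | ready=[0] | order so far=[3, 1, 2, 4]
  pop 0: no out-edges | ready=[] | order so far=[3, 1, 2, 4, 0]
New canonical toposort: [3, 1, 2, 4, 0]
Compare positions:
  Node 0: index 4 -> 4 (same)
  Node 1: index 1 -> 1 (same)
  Node 2: index 2 -> 2 (same)
  Node 3: index 0 -> 0 (same)
  Node 4: index 3 -> 3 (same)
Nodes that changed position: none

Answer: none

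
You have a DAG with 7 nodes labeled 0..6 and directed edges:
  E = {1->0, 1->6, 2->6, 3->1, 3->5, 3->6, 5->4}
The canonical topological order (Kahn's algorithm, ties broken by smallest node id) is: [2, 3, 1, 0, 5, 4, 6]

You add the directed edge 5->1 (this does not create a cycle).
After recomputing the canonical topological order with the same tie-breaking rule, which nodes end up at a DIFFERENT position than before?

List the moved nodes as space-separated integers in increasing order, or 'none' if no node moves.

Old toposort: [2, 3, 1, 0, 5, 4, 6]
Added edge 5->1
Recompute Kahn (smallest-id tiebreak):
  initial in-degrees: [1, 2, 0, 0, 1, 1, 3]
  ready (indeg=0): [2, 3]
  pop 2: indeg[6]->2 | ready=[3] | order so far=[2]
  pop 3: indeg[1]->1; indeg[5]->0; indeg[6]->1 | ready=[5] | order so far=[2, 3]
  pop 5: indeg[1]->0; indeg[4]->0 | ready=[1, 4] | order so far=[2, 3, 5]
  pop 1: indeg[0]->0; indeg[6]->0 | ready=[0, 4, 6] | order so far=[2, 3, 5, 1]
  pop 0: no out-edges | ready=[4, 6] | order so far=[2, 3, 5, 1, 0]
  pop 4: no out-edges | ready=[6] | order so far=[2, 3, 5, 1, 0, 4]
  pop 6: no out-edges | ready=[] | order so far=[2, 3, 5, 1, 0, 4, 6]
New canonical toposort: [2, 3, 5, 1, 0, 4, 6]
Compare positions:
  Node 0: index 3 -> 4 (moved)
  Node 1: index 2 -> 3 (moved)
  Node 2: index 0 -> 0 (same)
  Node 3: index 1 -> 1 (same)
  Node 4: index 5 -> 5 (same)
  Node 5: index 4 -> 2 (moved)
  Node 6: index 6 -> 6 (same)
Nodes that changed position: 0 1 5

Answer: 0 1 5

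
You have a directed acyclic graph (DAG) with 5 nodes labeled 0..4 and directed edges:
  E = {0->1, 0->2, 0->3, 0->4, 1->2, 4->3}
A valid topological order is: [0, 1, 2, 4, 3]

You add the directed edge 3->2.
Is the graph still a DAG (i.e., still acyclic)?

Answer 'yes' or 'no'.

Answer: yes

Derivation:
Given toposort: [0, 1, 2, 4, 3]
Position of 3: index 4; position of 2: index 2
New edge 3->2: backward (u after v in old order)
Backward edge: old toposort is now invalid. Check if this creates a cycle.
Does 2 already reach 3? Reachable from 2: [2]. NO -> still a DAG (reorder needed).
Still a DAG? yes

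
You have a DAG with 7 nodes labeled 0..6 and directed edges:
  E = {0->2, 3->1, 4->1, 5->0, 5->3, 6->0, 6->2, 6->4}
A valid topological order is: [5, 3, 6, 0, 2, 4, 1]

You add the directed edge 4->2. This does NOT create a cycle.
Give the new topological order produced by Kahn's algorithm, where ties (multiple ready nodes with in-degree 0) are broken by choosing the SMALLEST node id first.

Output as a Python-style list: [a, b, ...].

Answer: [5, 3, 6, 0, 4, 1, 2]

Derivation:
Old toposort: [5, 3, 6, 0, 2, 4, 1]
Added edge: 4->2
Position of 4 (5) > position of 2 (4). Must reorder: 4 must now come before 2.
Run Kahn's algorithm (break ties by smallest node id):
  initial in-degrees: [2, 2, 3, 1, 1, 0, 0]
  ready (indeg=0): [5, 6]
  pop 5: indeg[0]->1; indeg[3]->0 | ready=[3, 6] | order so far=[5]
  pop 3: indeg[1]->1 | ready=[6] | order so far=[5, 3]
  pop 6: indeg[0]->0; indeg[2]->2; indeg[4]->0 | ready=[0, 4] | order so far=[5, 3, 6]
  pop 0: indeg[2]->1 | ready=[4] | order so far=[5, 3, 6, 0]
  pop 4: indeg[1]->0; indeg[2]->0 | ready=[1, 2] | order so far=[5, 3, 6, 0, 4]
  pop 1: no out-edges | ready=[2] | order so far=[5, 3, 6, 0, 4, 1]
  pop 2: no out-edges | ready=[] | order so far=[5, 3, 6, 0, 4, 1, 2]
  Result: [5, 3, 6, 0, 4, 1, 2]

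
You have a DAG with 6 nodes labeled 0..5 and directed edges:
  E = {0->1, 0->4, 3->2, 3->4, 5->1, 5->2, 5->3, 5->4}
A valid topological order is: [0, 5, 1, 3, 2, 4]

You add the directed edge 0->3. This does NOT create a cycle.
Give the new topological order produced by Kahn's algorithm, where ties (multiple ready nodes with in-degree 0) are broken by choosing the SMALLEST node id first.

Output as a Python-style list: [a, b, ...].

Old toposort: [0, 5, 1, 3, 2, 4]
Added edge: 0->3
Position of 0 (0) < position of 3 (3). Old order still valid.
Run Kahn's algorithm (break ties by smallest node id):
  initial in-degrees: [0, 2, 2, 2, 3, 0]
  ready (indeg=0): [0, 5]
  pop 0: indeg[1]->1; indeg[3]->1; indeg[4]->2 | ready=[5] | order so far=[0]
  pop 5: indeg[1]->0; indeg[2]->1; indeg[3]->0; indeg[4]->1 | ready=[1, 3] | order so far=[0, 5]
  pop 1: no out-edges | ready=[3] | order so far=[0, 5, 1]
  pop 3: indeg[2]->0; indeg[4]->0 | ready=[2, 4] | order so far=[0, 5, 1, 3]
  pop 2: no out-edges | ready=[4] | order so far=[0, 5, 1, 3, 2]
  pop 4: no out-edges | ready=[] | order so far=[0, 5, 1, 3, 2, 4]
  Result: [0, 5, 1, 3, 2, 4]

Answer: [0, 5, 1, 3, 2, 4]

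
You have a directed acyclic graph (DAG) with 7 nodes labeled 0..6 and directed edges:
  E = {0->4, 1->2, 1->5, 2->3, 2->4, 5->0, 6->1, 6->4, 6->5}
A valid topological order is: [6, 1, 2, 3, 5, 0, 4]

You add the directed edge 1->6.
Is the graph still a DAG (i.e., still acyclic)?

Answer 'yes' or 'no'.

Given toposort: [6, 1, 2, 3, 5, 0, 4]
Position of 1: index 1; position of 6: index 0
New edge 1->6: backward (u after v in old order)
Backward edge: old toposort is now invalid. Check if this creates a cycle.
Does 6 already reach 1? Reachable from 6: [0, 1, 2, 3, 4, 5, 6]. YES -> cycle!
Still a DAG? no

Answer: no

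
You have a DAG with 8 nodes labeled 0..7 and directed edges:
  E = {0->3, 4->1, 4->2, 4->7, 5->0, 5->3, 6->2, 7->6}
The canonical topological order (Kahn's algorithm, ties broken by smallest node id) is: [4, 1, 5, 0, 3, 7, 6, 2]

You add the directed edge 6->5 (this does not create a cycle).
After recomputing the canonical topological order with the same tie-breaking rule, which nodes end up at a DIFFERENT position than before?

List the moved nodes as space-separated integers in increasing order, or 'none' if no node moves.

Old toposort: [4, 1, 5, 0, 3, 7, 6, 2]
Added edge 6->5
Recompute Kahn (smallest-id tiebreak):
  initial in-degrees: [1, 1, 2, 2, 0, 1, 1, 1]
  ready (indeg=0): [4]
  pop 4: indeg[1]->0; indeg[2]->1; indeg[7]->0 | ready=[1, 7] | order so far=[4]
  pop 1: no out-edges | ready=[7] | order so far=[4, 1]
  pop 7: indeg[6]->0 | ready=[6] | order so far=[4, 1, 7]
  pop 6: indeg[2]->0; indeg[5]->0 | ready=[2, 5] | order so far=[4, 1, 7, 6]
  pop 2: no out-edges | ready=[5] | order so far=[4, 1, 7, 6, 2]
  pop 5: indeg[0]->0; indeg[3]->1 | ready=[0] | order so far=[4, 1, 7, 6, 2, 5]
  pop 0: indeg[3]->0 | ready=[3] | order so far=[4, 1, 7, 6, 2, 5, 0]
  pop 3: no out-edges | ready=[] | order so far=[4, 1, 7, 6, 2, 5, 0, 3]
New canonical toposort: [4, 1, 7, 6, 2, 5, 0, 3]
Compare positions:
  Node 0: index 3 -> 6 (moved)
  Node 1: index 1 -> 1 (same)
  Node 2: index 7 -> 4 (moved)
  Node 3: index 4 -> 7 (moved)
  Node 4: index 0 -> 0 (same)
  Node 5: index 2 -> 5 (moved)
  Node 6: index 6 -> 3 (moved)
  Node 7: index 5 -> 2 (moved)
Nodes that changed position: 0 2 3 5 6 7

Answer: 0 2 3 5 6 7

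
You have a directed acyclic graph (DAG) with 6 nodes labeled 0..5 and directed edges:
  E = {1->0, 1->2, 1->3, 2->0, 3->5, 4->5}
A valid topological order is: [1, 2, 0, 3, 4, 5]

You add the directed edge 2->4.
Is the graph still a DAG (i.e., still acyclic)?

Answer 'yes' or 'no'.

Given toposort: [1, 2, 0, 3, 4, 5]
Position of 2: index 1; position of 4: index 4
New edge 2->4: forward
Forward edge: respects the existing order. Still a DAG, same toposort still valid.
Still a DAG? yes

Answer: yes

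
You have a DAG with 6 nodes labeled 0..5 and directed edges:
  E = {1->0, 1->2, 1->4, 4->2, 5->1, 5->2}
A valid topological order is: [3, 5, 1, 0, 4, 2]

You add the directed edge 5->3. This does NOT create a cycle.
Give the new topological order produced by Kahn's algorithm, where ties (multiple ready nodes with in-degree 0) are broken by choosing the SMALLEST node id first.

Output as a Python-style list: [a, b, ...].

Answer: [5, 1, 0, 3, 4, 2]

Derivation:
Old toposort: [3, 5, 1, 0, 4, 2]
Added edge: 5->3
Position of 5 (1) > position of 3 (0). Must reorder: 5 must now come before 3.
Run Kahn's algorithm (break ties by smallest node id):
  initial in-degrees: [1, 1, 3, 1, 1, 0]
  ready (indeg=0): [5]
  pop 5: indeg[1]->0; indeg[2]->2; indeg[3]->0 | ready=[1, 3] | order so far=[5]
  pop 1: indeg[0]->0; indeg[2]->1; indeg[4]->0 | ready=[0, 3, 4] | order so far=[5, 1]
  pop 0: no out-edges | ready=[3, 4] | order so far=[5, 1, 0]
  pop 3: no out-edges | ready=[4] | order so far=[5, 1, 0, 3]
  pop 4: indeg[2]->0 | ready=[2] | order so far=[5, 1, 0, 3, 4]
  pop 2: no out-edges | ready=[] | order so far=[5, 1, 0, 3, 4, 2]
  Result: [5, 1, 0, 3, 4, 2]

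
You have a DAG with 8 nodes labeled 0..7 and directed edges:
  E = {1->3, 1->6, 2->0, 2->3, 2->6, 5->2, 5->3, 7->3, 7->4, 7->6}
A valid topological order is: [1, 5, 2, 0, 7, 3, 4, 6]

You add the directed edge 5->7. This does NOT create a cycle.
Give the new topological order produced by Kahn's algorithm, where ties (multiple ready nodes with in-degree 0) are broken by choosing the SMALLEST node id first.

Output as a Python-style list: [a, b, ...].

Answer: [1, 5, 2, 0, 7, 3, 4, 6]

Derivation:
Old toposort: [1, 5, 2, 0, 7, 3, 4, 6]
Added edge: 5->7
Position of 5 (1) < position of 7 (4). Old order still valid.
Run Kahn's algorithm (break ties by smallest node id):
  initial in-degrees: [1, 0, 1, 4, 1, 0, 3, 1]
  ready (indeg=0): [1, 5]
  pop 1: indeg[3]->3; indeg[6]->2 | ready=[5] | order so far=[1]
  pop 5: indeg[2]->0; indeg[3]->2; indeg[7]->0 | ready=[2, 7] | order so far=[1, 5]
  pop 2: indeg[0]->0; indeg[3]->1; indeg[6]->1 | ready=[0, 7] | order so far=[1, 5, 2]
  pop 0: no out-edges | ready=[7] | order so far=[1, 5, 2, 0]
  pop 7: indeg[3]->0; indeg[4]->0; indeg[6]->0 | ready=[3, 4, 6] | order so far=[1, 5, 2, 0, 7]
  pop 3: no out-edges | ready=[4, 6] | order so far=[1, 5, 2, 0, 7, 3]
  pop 4: no out-edges | ready=[6] | order so far=[1, 5, 2, 0, 7, 3, 4]
  pop 6: no out-edges | ready=[] | order so far=[1, 5, 2, 0, 7, 3, 4, 6]
  Result: [1, 5, 2, 0, 7, 3, 4, 6]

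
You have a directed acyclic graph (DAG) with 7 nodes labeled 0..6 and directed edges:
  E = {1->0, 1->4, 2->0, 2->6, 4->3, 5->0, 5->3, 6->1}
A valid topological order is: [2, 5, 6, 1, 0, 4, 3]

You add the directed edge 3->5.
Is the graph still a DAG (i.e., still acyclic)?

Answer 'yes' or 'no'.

Given toposort: [2, 5, 6, 1, 0, 4, 3]
Position of 3: index 6; position of 5: index 1
New edge 3->5: backward (u after v in old order)
Backward edge: old toposort is now invalid. Check if this creates a cycle.
Does 5 already reach 3? Reachable from 5: [0, 3, 5]. YES -> cycle!
Still a DAG? no

Answer: no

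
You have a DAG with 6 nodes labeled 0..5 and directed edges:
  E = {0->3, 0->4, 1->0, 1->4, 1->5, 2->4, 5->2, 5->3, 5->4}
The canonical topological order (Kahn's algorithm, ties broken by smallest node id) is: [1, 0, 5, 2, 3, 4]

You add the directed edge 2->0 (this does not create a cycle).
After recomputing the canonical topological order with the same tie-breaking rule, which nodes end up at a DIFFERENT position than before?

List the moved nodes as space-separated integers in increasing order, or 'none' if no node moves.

Answer: 0 2 5

Derivation:
Old toposort: [1, 0, 5, 2, 3, 4]
Added edge 2->0
Recompute Kahn (smallest-id tiebreak):
  initial in-degrees: [2, 0, 1, 2, 4, 1]
  ready (indeg=0): [1]
  pop 1: indeg[0]->1; indeg[4]->3; indeg[5]->0 | ready=[5] | order so far=[1]
  pop 5: indeg[2]->0; indeg[3]->1; indeg[4]->2 | ready=[2] | order so far=[1, 5]
  pop 2: indeg[0]->0; indeg[4]->1 | ready=[0] | order so far=[1, 5, 2]
  pop 0: indeg[3]->0; indeg[4]->0 | ready=[3, 4] | order so far=[1, 5, 2, 0]
  pop 3: no out-edges | ready=[4] | order so far=[1, 5, 2, 0, 3]
  pop 4: no out-edges | ready=[] | order so far=[1, 5, 2, 0, 3, 4]
New canonical toposort: [1, 5, 2, 0, 3, 4]
Compare positions:
  Node 0: index 1 -> 3 (moved)
  Node 1: index 0 -> 0 (same)
  Node 2: index 3 -> 2 (moved)
  Node 3: index 4 -> 4 (same)
  Node 4: index 5 -> 5 (same)
  Node 5: index 2 -> 1 (moved)
Nodes that changed position: 0 2 5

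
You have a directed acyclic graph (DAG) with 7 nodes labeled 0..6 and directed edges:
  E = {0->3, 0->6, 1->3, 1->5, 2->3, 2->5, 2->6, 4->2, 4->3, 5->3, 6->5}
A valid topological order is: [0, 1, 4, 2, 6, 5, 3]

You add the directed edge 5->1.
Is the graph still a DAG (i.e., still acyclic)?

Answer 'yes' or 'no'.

Answer: no

Derivation:
Given toposort: [0, 1, 4, 2, 6, 5, 3]
Position of 5: index 5; position of 1: index 1
New edge 5->1: backward (u after v in old order)
Backward edge: old toposort is now invalid. Check if this creates a cycle.
Does 1 already reach 5? Reachable from 1: [1, 3, 5]. YES -> cycle!
Still a DAG? no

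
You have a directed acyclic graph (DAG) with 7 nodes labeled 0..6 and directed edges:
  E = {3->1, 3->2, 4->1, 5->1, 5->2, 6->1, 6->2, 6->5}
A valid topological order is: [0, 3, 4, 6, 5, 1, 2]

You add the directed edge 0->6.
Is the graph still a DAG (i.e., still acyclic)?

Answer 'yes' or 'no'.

Answer: yes

Derivation:
Given toposort: [0, 3, 4, 6, 5, 1, 2]
Position of 0: index 0; position of 6: index 3
New edge 0->6: forward
Forward edge: respects the existing order. Still a DAG, same toposort still valid.
Still a DAG? yes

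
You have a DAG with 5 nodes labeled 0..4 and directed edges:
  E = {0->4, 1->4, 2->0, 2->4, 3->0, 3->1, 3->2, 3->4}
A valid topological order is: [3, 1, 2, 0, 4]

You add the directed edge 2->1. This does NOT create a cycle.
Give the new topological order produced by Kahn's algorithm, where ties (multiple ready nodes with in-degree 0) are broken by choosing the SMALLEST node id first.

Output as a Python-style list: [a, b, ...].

Old toposort: [3, 1, 2, 0, 4]
Added edge: 2->1
Position of 2 (2) > position of 1 (1). Must reorder: 2 must now come before 1.
Run Kahn's algorithm (break ties by smallest node id):
  initial in-degrees: [2, 2, 1, 0, 4]
  ready (indeg=0): [3]
  pop 3: indeg[0]->1; indeg[1]->1; indeg[2]->0; indeg[4]->3 | ready=[2] | order so far=[3]
  pop 2: indeg[0]->0; indeg[1]->0; indeg[4]->2 | ready=[0, 1] | order so far=[3, 2]
  pop 0: indeg[4]->1 | ready=[1] | order so far=[3, 2, 0]
  pop 1: indeg[4]->0 | ready=[4] | order so far=[3, 2, 0, 1]
  pop 4: no out-edges | ready=[] | order so far=[3, 2, 0, 1, 4]
  Result: [3, 2, 0, 1, 4]

Answer: [3, 2, 0, 1, 4]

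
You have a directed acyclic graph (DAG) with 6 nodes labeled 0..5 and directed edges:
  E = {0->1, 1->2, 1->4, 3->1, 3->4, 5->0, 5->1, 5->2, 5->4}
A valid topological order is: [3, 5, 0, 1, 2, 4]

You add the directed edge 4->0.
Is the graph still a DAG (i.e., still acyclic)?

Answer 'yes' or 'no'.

Answer: no

Derivation:
Given toposort: [3, 5, 0, 1, 2, 4]
Position of 4: index 5; position of 0: index 2
New edge 4->0: backward (u after v in old order)
Backward edge: old toposort is now invalid. Check if this creates a cycle.
Does 0 already reach 4? Reachable from 0: [0, 1, 2, 4]. YES -> cycle!
Still a DAG? no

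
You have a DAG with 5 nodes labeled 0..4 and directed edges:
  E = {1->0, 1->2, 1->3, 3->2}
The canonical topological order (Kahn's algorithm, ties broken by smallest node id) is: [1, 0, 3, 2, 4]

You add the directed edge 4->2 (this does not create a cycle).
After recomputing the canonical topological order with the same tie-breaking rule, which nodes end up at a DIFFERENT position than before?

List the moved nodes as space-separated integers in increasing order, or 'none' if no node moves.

Old toposort: [1, 0, 3, 2, 4]
Added edge 4->2
Recompute Kahn (smallest-id tiebreak):
  initial in-degrees: [1, 0, 3, 1, 0]
  ready (indeg=0): [1, 4]
  pop 1: indeg[0]->0; indeg[2]->2; indeg[3]->0 | ready=[0, 3, 4] | order so far=[1]
  pop 0: no out-edges | ready=[3, 4] | order so far=[1, 0]
  pop 3: indeg[2]->1 | ready=[4] | order so far=[1, 0, 3]
  pop 4: indeg[2]->0 | ready=[2] | order so far=[1, 0, 3, 4]
  pop 2: no out-edges | ready=[] | order so far=[1, 0, 3, 4, 2]
New canonical toposort: [1, 0, 3, 4, 2]
Compare positions:
  Node 0: index 1 -> 1 (same)
  Node 1: index 0 -> 0 (same)
  Node 2: index 3 -> 4 (moved)
  Node 3: index 2 -> 2 (same)
  Node 4: index 4 -> 3 (moved)
Nodes that changed position: 2 4

Answer: 2 4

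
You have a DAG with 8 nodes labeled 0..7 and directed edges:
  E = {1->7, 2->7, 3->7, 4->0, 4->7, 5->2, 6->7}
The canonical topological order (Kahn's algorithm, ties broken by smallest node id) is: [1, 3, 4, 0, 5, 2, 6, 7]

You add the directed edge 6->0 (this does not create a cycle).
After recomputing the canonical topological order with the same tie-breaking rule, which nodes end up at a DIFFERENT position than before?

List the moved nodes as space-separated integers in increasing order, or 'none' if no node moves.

Answer: 0 2 5 6

Derivation:
Old toposort: [1, 3, 4, 0, 5, 2, 6, 7]
Added edge 6->0
Recompute Kahn (smallest-id tiebreak):
  initial in-degrees: [2, 0, 1, 0, 0, 0, 0, 5]
  ready (indeg=0): [1, 3, 4, 5, 6]
  pop 1: indeg[7]->4 | ready=[3, 4, 5, 6] | order so far=[1]
  pop 3: indeg[7]->3 | ready=[4, 5, 6] | order so far=[1, 3]
  pop 4: indeg[0]->1; indeg[7]->2 | ready=[5, 6] | order so far=[1, 3, 4]
  pop 5: indeg[2]->0 | ready=[2, 6] | order so far=[1, 3, 4, 5]
  pop 2: indeg[7]->1 | ready=[6] | order so far=[1, 3, 4, 5, 2]
  pop 6: indeg[0]->0; indeg[7]->0 | ready=[0, 7] | order so far=[1, 3, 4, 5, 2, 6]
  pop 0: no out-edges | ready=[7] | order so far=[1, 3, 4, 5, 2, 6, 0]
  pop 7: no out-edges | ready=[] | order so far=[1, 3, 4, 5, 2, 6, 0, 7]
New canonical toposort: [1, 3, 4, 5, 2, 6, 0, 7]
Compare positions:
  Node 0: index 3 -> 6 (moved)
  Node 1: index 0 -> 0 (same)
  Node 2: index 5 -> 4 (moved)
  Node 3: index 1 -> 1 (same)
  Node 4: index 2 -> 2 (same)
  Node 5: index 4 -> 3 (moved)
  Node 6: index 6 -> 5 (moved)
  Node 7: index 7 -> 7 (same)
Nodes that changed position: 0 2 5 6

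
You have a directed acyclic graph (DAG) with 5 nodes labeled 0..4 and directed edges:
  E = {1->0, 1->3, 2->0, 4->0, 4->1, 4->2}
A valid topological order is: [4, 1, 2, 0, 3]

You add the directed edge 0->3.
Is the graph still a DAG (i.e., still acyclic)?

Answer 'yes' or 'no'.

Answer: yes

Derivation:
Given toposort: [4, 1, 2, 0, 3]
Position of 0: index 3; position of 3: index 4
New edge 0->3: forward
Forward edge: respects the existing order. Still a DAG, same toposort still valid.
Still a DAG? yes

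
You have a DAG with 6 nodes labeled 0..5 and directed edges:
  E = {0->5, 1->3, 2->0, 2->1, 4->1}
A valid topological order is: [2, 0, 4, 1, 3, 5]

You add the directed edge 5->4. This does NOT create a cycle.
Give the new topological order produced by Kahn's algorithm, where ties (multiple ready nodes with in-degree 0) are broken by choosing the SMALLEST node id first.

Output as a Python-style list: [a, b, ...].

Answer: [2, 0, 5, 4, 1, 3]

Derivation:
Old toposort: [2, 0, 4, 1, 3, 5]
Added edge: 5->4
Position of 5 (5) > position of 4 (2). Must reorder: 5 must now come before 4.
Run Kahn's algorithm (break ties by smallest node id):
  initial in-degrees: [1, 2, 0, 1, 1, 1]
  ready (indeg=0): [2]
  pop 2: indeg[0]->0; indeg[1]->1 | ready=[0] | order so far=[2]
  pop 0: indeg[5]->0 | ready=[5] | order so far=[2, 0]
  pop 5: indeg[4]->0 | ready=[4] | order so far=[2, 0, 5]
  pop 4: indeg[1]->0 | ready=[1] | order so far=[2, 0, 5, 4]
  pop 1: indeg[3]->0 | ready=[3] | order so far=[2, 0, 5, 4, 1]
  pop 3: no out-edges | ready=[] | order so far=[2, 0, 5, 4, 1, 3]
  Result: [2, 0, 5, 4, 1, 3]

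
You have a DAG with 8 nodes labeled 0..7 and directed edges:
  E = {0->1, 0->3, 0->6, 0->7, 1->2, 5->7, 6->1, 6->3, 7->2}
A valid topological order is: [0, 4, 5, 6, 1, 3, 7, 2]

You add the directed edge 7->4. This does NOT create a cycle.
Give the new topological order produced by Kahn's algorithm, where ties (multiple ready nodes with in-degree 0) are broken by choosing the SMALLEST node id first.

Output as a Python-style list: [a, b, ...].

Answer: [0, 5, 6, 1, 3, 7, 2, 4]

Derivation:
Old toposort: [0, 4, 5, 6, 1, 3, 7, 2]
Added edge: 7->4
Position of 7 (6) > position of 4 (1). Must reorder: 7 must now come before 4.
Run Kahn's algorithm (break ties by smallest node id):
  initial in-degrees: [0, 2, 2, 2, 1, 0, 1, 2]
  ready (indeg=0): [0, 5]
  pop 0: indeg[1]->1; indeg[3]->1; indeg[6]->0; indeg[7]->1 | ready=[5, 6] | order so far=[0]
  pop 5: indeg[7]->0 | ready=[6, 7] | order so far=[0, 5]
  pop 6: indeg[1]->0; indeg[3]->0 | ready=[1, 3, 7] | order so far=[0, 5, 6]
  pop 1: indeg[2]->1 | ready=[3, 7] | order so far=[0, 5, 6, 1]
  pop 3: no out-edges | ready=[7] | order so far=[0, 5, 6, 1, 3]
  pop 7: indeg[2]->0; indeg[4]->0 | ready=[2, 4] | order so far=[0, 5, 6, 1, 3, 7]
  pop 2: no out-edges | ready=[4] | order so far=[0, 5, 6, 1, 3, 7, 2]
  pop 4: no out-edges | ready=[] | order so far=[0, 5, 6, 1, 3, 7, 2, 4]
  Result: [0, 5, 6, 1, 3, 7, 2, 4]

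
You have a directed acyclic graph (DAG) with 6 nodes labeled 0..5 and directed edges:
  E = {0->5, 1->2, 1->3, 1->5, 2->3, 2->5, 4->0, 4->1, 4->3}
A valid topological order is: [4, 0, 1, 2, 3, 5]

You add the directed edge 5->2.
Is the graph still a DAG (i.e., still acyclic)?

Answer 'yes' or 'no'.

Answer: no

Derivation:
Given toposort: [4, 0, 1, 2, 3, 5]
Position of 5: index 5; position of 2: index 3
New edge 5->2: backward (u after v in old order)
Backward edge: old toposort is now invalid. Check if this creates a cycle.
Does 2 already reach 5? Reachable from 2: [2, 3, 5]. YES -> cycle!
Still a DAG? no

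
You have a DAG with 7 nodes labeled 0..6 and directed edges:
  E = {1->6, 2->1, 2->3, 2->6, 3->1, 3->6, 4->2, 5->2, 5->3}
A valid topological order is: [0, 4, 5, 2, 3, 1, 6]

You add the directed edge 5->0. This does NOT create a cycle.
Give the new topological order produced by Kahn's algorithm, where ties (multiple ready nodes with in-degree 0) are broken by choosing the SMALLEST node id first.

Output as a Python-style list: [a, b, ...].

Answer: [4, 5, 0, 2, 3, 1, 6]

Derivation:
Old toposort: [0, 4, 5, 2, 3, 1, 6]
Added edge: 5->0
Position of 5 (2) > position of 0 (0). Must reorder: 5 must now come before 0.
Run Kahn's algorithm (break ties by smallest node id):
  initial in-degrees: [1, 2, 2, 2, 0, 0, 3]
  ready (indeg=0): [4, 5]
  pop 4: indeg[2]->1 | ready=[5] | order so far=[4]
  pop 5: indeg[0]->0; indeg[2]->0; indeg[3]->1 | ready=[0, 2] | order so far=[4, 5]
  pop 0: no out-edges | ready=[2] | order so far=[4, 5, 0]
  pop 2: indeg[1]->1; indeg[3]->0; indeg[6]->2 | ready=[3] | order so far=[4, 5, 0, 2]
  pop 3: indeg[1]->0; indeg[6]->1 | ready=[1] | order so far=[4, 5, 0, 2, 3]
  pop 1: indeg[6]->0 | ready=[6] | order so far=[4, 5, 0, 2, 3, 1]
  pop 6: no out-edges | ready=[] | order so far=[4, 5, 0, 2, 3, 1, 6]
  Result: [4, 5, 0, 2, 3, 1, 6]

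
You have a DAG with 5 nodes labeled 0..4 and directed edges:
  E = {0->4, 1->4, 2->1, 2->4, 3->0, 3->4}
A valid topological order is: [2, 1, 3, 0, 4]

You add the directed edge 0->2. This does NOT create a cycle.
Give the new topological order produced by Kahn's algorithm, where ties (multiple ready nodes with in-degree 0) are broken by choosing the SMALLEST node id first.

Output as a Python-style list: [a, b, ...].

Old toposort: [2, 1, 3, 0, 4]
Added edge: 0->2
Position of 0 (3) > position of 2 (0). Must reorder: 0 must now come before 2.
Run Kahn's algorithm (break ties by smallest node id):
  initial in-degrees: [1, 1, 1, 0, 4]
  ready (indeg=0): [3]
  pop 3: indeg[0]->0; indeg[4]->3 | ready=[0] | order so far=[3]
  pop 0: indeg[2]->0; indeg[4]->2 | ready=[2] | order so far=[3, 0]
  pop 2: indeg[1]->0; indeg[4]->1 | ready=[1] | order so far=[3, 0, 2]
  pop 1: indeg[4]->0 | ready=[4] | order so far=[3, 0, 2, 1]
  pop 4: no out-edges | ready=[] | order so far=[3, 0, 2, 1, 4]
  Result: [3, 0, 2, 1, 4]

Answer: [3, 0, 2, 1, 4]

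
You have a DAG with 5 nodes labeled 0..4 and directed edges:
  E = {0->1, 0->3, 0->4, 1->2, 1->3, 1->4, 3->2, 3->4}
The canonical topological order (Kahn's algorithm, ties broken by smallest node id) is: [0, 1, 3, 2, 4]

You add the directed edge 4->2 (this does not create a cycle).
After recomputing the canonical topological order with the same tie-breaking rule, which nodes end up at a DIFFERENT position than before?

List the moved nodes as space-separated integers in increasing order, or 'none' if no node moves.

Old toposort: [0, 1, 3, 2, 4]
Added edge 4->2
Recompute Kahn (smallest-id tiebreak):
  initial in-degrees: [0, 1, 3, 2, 3]
  ready (indeg=0): [0]
  pop 0: indeg[1]->0; indeg[3]->1; indeg[4]->2 | ready=[1] | order so far=[0]
  pop 1: indeg[2]->2; indeg[3]->0; indeg[4]->1 | ready=[3] | order so far=[0, 1]
  pop 3: indeg[2]->1; indeg[4]->0 | ready=[4] | order so far=[0, 1, 3]
  pop 4: indeg[2]->0 | ready=[2] | order so far=[0, 1, 3, 4]
  pop 2: no out-edges | ready=[] | order so far=[0, 1, 3, 4, 2]
New canonical toposort: [0, 1, 3, 4, 2]
Compare positions:
  Node 0: index 0 -> 0 (same)
  Node 1: index 1 -> 1 (same)
  Node 2: index 3 -> 4 (moved)
  Node 3: index 2 -> 2 (same)
  Node 4: index 4 -> 3 (moved)
Nodes that changed position: 2 4

Answer: 2 4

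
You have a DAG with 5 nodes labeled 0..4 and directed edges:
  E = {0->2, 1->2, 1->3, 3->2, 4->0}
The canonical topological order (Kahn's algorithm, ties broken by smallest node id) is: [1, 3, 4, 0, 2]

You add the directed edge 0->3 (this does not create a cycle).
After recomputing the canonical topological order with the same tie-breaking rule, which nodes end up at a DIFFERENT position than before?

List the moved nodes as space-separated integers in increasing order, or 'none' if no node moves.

Answer: 0 3 4

Derivation:
Old toposort: [1, 3, 4, 0, 2]
Added edge 0->3
Recompute Kahn (smallest-id tiebreak):
  initial in-degrees: [1, 0, 3, 2, 0]
  ready (indeg=0): [1, 4]
  pop 1: indeg[2]->2; indeg[3]->1 | ready=[4] | order so far=[1]
  pop 4: indeg[0]->0 | ready=[0] | order so far=[1, 4]
  pop 0: indeg[2]->1; indeg[3]->0 | ready=[3] | order so far=[1, 4, 0]
  pop 3: indeg[2]->0 | ready=[2] | order so far=[1, 4, 0, 3]
  pop 2: no out-edges | ready=[] | order so far=[1, 4, 0, 3, 2]
New canonical toposort: [1, 4, 0, 3, 2]
Compare positions:
  Node 0: index 3 -> 2 (moved)
  Node 1: index 0 -> 0 (same)
  Node 2: index 4 -> 4 (same)
  Node 3: index 1 -> 3 (moved)
  Node 4: index 2 -> 1 (moved)
Nodes that changed position: 0 3 4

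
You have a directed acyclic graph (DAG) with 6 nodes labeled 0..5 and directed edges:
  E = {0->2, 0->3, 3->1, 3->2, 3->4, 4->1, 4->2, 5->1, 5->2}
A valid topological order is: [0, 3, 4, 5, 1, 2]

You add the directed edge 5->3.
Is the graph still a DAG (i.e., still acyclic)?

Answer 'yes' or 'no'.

Answer: yes

Derivation:
Given toposort: [0, 3, 4, 5, 1, 2]
Position of 5: index 3; position of 3: index 1
New edge 5->3: backward (u after v in old order)
Backward edge: old toposort is now invalid. Check if this creates a cycle.
Does 3 already reach 5? Reachable from 3: [1, 2, 3, 4]. NO -> still a DAG (reorder needed).
Still a DAG? yes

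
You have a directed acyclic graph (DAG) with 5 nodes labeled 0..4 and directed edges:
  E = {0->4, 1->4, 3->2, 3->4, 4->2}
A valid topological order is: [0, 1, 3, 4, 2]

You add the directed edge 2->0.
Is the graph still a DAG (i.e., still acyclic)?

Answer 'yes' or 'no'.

Answer: no

Derivation:
Given toposort: [0, 1, 3, 4, 2]
Position of 2: index 4; position of 0: index 0
New edge 2->0: backward (u after v in old order)
Backward edge: old toposort is now invalid. Check if this creates a cycle.
Does 0 already reach 2? Reachable from 0: [0, 2, 4]. YES -> cycle!
Still a DAG? no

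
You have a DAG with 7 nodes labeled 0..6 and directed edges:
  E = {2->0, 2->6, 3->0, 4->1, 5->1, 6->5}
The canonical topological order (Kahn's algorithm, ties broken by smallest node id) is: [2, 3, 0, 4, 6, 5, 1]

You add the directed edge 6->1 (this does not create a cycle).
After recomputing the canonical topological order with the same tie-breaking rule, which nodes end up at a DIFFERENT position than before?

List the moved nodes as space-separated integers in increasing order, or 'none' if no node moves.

Old toposort: [2, 3, 0, 4, 6, 5, 1]
Added edge 6->1
Recompute Kahn (smallest-id tiebreak):
  initial in-degrees: [2, 3, 0, 0, 0, 1, 1]
  ready (indeg=0): [2, 3, 4]
  pop 2: indeg[0]->1; indeg[6]->0 | ready=[3, 4, 6] | order so far=[2]
  pop 3: indeg[0]->0 | ready=[0, 4, 6] | order so far=[2, 3]
  pop 0: no out-edges | ready=[4, 6] | order so far=[2, 3, 0]
  pop 4: indeg[1]->2 | ready=[6] | order so far=[2, 3, 0, 4]
  pop 6: indeg[1]->1; indeg[5]->0 | ready=[5] | order so far=[2, 3, 0, 4, 6]
  pop 5: indeg[1]->0 | ready=[1] | order so far=[2, 3, 0, 4, 6, 5]
  pop 1: no out-edges | ready=[] | order so far=[2, 3, 0, 4, 6, 5, 1]
New canonical toposort: [2, 3, 0, 4, 6, 5, 1]
Compare positions:
  Node 0: index 2 -> 2 (same)
  Node 1: index 6 -> 6 (same)
  Node 2: index 0 -> 0 (same)
  Node 3: index 1 -> 1 (same)
  Node 4: index 3 -> 3 (same)
  Node 5: index 5 -> 5 (same)
  Node 6: index 4 -> 4 (same)
Nodes that changed position: none

Answer: none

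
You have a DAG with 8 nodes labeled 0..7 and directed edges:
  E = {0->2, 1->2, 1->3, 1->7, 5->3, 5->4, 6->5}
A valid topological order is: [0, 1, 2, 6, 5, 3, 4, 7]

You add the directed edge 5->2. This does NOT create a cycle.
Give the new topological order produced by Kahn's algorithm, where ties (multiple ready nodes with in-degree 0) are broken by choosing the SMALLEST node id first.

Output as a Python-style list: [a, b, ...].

Old toposort: [0, 1, 2, 6, 5, 3, 4, 7]
Added edge: 5->2
Position of 5 (4) > position of 2 (2). Must reorder: 5 must now come before 2.
Run Kahn's algorithm (break ties by smallest node id):
  initial in-degrees: [0, 0, 3, 2, 1, 1, 0, 1]
  ready (indeg=0): [0, 1, 6]
  pop 0: indeg[2]->2 | ready=[1, 6] | order so far=[0]
  pop 1: indeg[2]->1; indeg[3]->1; indeg[7]->0 | ready=[6, 7] | order so far=[0, 1]
  pop 6: indeg[5]->0 | ready=[5, 7] | order so far=[0, 1, 6]
  pop 5: indeg[2]->0; indeg[3]->0; indeg[4]->0 | ready=[2, 3, 4, 7] | order so far=[0, 1, 6, 5]
  pop 2: no out-edges | ready=[3, 4, 7] | order so far=[0, 1, 6, 5, 2]
  pop 3: no out-edges | ready=[4, 7] | order so far=[0, 1, 6, 5, 2, 3]
  pop 4: no out-edges | ready=[7] | order so far=[0, 1, 6, 5, 2, 3, 4]
  pop 7: no out-edges | ready=[] | order so far=[0, 1, 6, 5, 2, 3, 4, 7]
  Result: [0, 1, 6, 5, 2, 3, 4, 7]

Answer: [0, 1, 6, 5, 2, 3, 4, 7]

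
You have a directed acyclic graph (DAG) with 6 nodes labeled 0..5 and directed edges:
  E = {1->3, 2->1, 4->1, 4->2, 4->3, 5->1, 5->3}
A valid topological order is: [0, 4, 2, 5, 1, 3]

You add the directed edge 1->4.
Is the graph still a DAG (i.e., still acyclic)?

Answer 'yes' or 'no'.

Answer: no

Derivation:
Given toposort: [0, 4, 2, 5, 1, 3]
Position of 1: index 4; position of 4: index 1
New edge 1->4: backward (u after v in old order)
Backward edge: old toposort is now invalid. Check if this creates a cycle.
Does 4 already reach 1? Reachable from 4: [1, 2, 3, 4]. YES -> cycle!
Still a DAG? no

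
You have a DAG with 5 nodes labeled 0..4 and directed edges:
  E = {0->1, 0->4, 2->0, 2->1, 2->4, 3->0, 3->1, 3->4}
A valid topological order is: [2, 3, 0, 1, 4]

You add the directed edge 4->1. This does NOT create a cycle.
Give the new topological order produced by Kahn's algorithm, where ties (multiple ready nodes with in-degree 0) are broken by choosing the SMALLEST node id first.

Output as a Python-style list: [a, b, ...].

Answer: [2, 3, 0, 4, 1]

Derivation:
Old toposort: [2, 3, 0, 1, 4]
Added edge: 4->1
Position of 4 (4) > position of 1 (3). Must reorder: 4 must now come before 1.
Run Kahn's algorithm (break ties by smallest node id):
  initial in-degrees: [2, 4, 0, 0, 3]
  ready (indeg=0): [2, 3]
  pop 2: indeg[0]->1; indeg[1]->3; indeg[4]->2 | ready=[3] | order so far=[2]
  pop 3: indeg[0]->0; indeg[1]->2; indeg[4]->1 | ready=[0] | order so far=[2, 3]
  pop 0: indeg[1]->1; indeg[4]->0 | ready=[4] | order so far=[2, 3, 0]
  pop 4: indeg[1]->0 | ready=[1] | order so far=[2, 3, 0, 4]
  pop 1: no out-edges | ready=[] | order so far=[2, 3, 0, 4, 1]
  Result: [2, 3, 0, 4, 1]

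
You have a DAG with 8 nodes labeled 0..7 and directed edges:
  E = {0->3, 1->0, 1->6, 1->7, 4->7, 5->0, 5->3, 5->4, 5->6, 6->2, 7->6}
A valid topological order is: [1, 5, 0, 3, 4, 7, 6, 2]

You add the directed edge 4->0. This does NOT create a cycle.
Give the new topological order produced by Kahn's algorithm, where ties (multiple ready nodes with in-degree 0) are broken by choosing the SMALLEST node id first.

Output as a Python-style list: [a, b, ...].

Old toposort: [1, 5, 0, 3, 4, 7, 6, 2]
Added edge: 4->0
Position of 4 (4) > position of 0 (2). Must reorder: 4 must now come before 0.
Run Kahn's algorithm (break ties by smallest node id):
  initial in-degrees: [3, 0, 1, 2, 1, 0, 3, 2]
  ready (indeg=0): [1, 5]
  pop 1: indeg[0]->2; indeg[6]->2; indeg[7]->1 | ready=[5] | order so far=[1]
  pop 5: indeg[0]->1; indeg[3]->1; indeg[4]->0; indeg[6]->1 | ready=[4] | order so far=[1, 5]
  pop 4: indeg[0]->0; indeg[7]->0 | ready=[0, 7] | order so far=[1, 5, 4]
  pop 0: indeg[3]->0 | ready=[3, 7] | order so far=[1, 5, 4, 0]
  pop 3: no out-edges | ready=[7] | order so far=[1, 5, 4, 0, 3]
  pop 7: indeg[6]->0 | ready=[6] | order so far=[1, 5, 4, 0, 3, 7]
  pop 6: indeg[2]->0 | ready=[2] | order so far=[1, 5, 4, 0, 3, 7, 6]
  pop 2: no out-edges | ready=[] | order so far=[1, 5, 4, 0, 3, 7, 6, 2]
  Result: [1, 5, 4, 0, 3, 7, 6, 2]

Answer: [1, 5, 4, 0, 3, 7, 6, 2]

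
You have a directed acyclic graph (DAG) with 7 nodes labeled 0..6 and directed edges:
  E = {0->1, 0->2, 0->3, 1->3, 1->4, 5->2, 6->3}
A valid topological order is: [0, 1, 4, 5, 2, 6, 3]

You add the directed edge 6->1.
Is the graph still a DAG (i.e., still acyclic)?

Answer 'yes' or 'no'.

Given toposort: [0, 1, 4, 5, 2, 6, 3]
Position of 6: index 5; position of 1: index 1
New edge 6->1: backward (u after v in old order)
Backward edge: old toposort is now invalid. Check if this creates a cycle.
Does 1 already reach 6? Reachable from 1: [1, 3, 4]. NO -> still a DAG (reorder needed).
Still a DAG? yes

Answer: yes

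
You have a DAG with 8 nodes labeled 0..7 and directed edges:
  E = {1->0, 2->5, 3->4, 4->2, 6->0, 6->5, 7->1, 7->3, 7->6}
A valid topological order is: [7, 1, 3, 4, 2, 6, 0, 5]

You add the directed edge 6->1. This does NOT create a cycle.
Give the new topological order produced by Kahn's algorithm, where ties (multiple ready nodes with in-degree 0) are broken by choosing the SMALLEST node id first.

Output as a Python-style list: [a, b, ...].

Answer: [7, 3, 4, 2, 6, 1, 0, 5]

Derivation:
Old toposort: [7, 1, 3, 4, 2, 6, 0, 5]
Added edge: 6->1
Position of 6 (5) > position of 1 (1). Must reorder: 6 must now come before 1.
Run Kahn's algorithm (break ties by smallest node id):
  initial in-degrees: [2, 2, 1, 1, 1, 2, 1, 0]
  ready (indeg=0): [7]
  pop 7: indeg[1]->1; indeg[3]->0; indeg[6]->0 | ready=[3, 6] | order so far=[7]
  pop 3: indeg[4]->0 | ready=[4, 6] | order so far=[7, 3]
  pop 4: indeg[2]->0 | ready=[2, 6] | order so far=[7, 3, 4]
  pop 2: indeg[5]->1 | ready=[6] | order so far=[7, 3, 4, 2]
  pop 6: indeg[0]->1; indeg[1]->0; indeg[5]->0 | ready=[1, 5] | order so far=[7, 3, 4, 2, 6]
  pop 1: indeg[0]->0 | ready=[0, 5] | order so far=[7, 3, 4, 2, 6, 1]
  pop 0: no out-edges | ready=[5] | order so far=[7, 3, 4, 2, 6, 1, 0]
  pop 5: no out-edges | ready=[] | order so far=[7, 3, 4, 2, 6, 1, 0, 5]
  Result: [7, 3, 4, 2, 6, 1, 0, 5]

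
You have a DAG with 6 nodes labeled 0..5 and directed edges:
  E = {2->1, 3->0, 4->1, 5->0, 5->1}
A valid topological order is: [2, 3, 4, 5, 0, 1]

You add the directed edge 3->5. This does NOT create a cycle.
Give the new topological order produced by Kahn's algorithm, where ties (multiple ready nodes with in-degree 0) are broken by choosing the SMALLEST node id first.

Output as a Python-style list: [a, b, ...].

Old toposort: [2, 3, 4, 5, 0, 1]
Added edge: 3->5
Position of 3 (1) < position of 5 (3). Old order still valid.
Run Kahn's algorithm (break ties by smallest node id):
  initial in-degrees: [2, 3, 0, 0, 0, 1]
  ready (indeg=0): [2, 3, 4]
  pop 2: indeg[1]->2 | ready=[3, 4] | order so far=[2]
  pop 3: indeg[0]->1; indeg[5]->0 | ready=[4, 5] | order so far=[2, 3]
  pop 4: indeg[1]->1 | ready=[5] | order so far=[2, 3, 4]
  pop 5: indeg[0]->0; indeg[1]->0 | ready=[0, 1] | order so far=[2, 3, 4, 5]
  pop 0: no out-edges | ready=[1] | order so far=[2, 3, 4, 5, 0]
  pop 1: no out-edges | ready=[] | order so far=[2, 3, 4, 5, 0, 1]
  Result: [2, 3, 4, 5, 0, 1]

Answer: [2, 3, 4, 5, 0, 1]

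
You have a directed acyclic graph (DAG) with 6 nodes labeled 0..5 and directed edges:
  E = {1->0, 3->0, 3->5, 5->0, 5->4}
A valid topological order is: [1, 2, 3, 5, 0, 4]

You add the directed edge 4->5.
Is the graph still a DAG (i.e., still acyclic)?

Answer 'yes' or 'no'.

Given toposort: [1, 2, 3, 5, 0, 4]
Position of 4: index 5; position of 5: index 3
New edge 4->5: backward (u after v in old order)
Backward edge: old toposort is now invalid. Check if this creates a cycle.
Does 5 already reach 4? Reachable from 5: [0, 4, 5]. YES -> cycle!
Still a DAG? no

Answer: no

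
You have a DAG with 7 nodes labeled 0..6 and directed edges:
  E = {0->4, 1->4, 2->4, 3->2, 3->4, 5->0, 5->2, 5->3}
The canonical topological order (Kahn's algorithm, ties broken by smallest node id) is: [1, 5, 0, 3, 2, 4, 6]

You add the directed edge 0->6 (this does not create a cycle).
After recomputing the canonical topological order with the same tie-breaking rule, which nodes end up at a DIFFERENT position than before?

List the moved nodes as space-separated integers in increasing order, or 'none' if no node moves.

Answer: none

Derivation:
Old toposort: [1, 5, 0, 3, 2, 4, 6]
Added edge 0->6
Recompute Kahn (smallest-id tiebreak):
  initial in-degrees: [1, 0, 2, 1, 4, 0, 1]
  ready (indeg=0): [1, 5]
  pop 1: indeg[4]->3 | ready=[5] | order so far=[1]
  pop 5: indeg[0]->0; indeg[2]->1; indeg[3]->0 | ready=[0, 3] | order so far=[1, 5]
  pop 0: indeg[4]->2; indeg[6]->0 | ready=[3, 6] | order so far=[1, 5, 0]
  pop 3: indeg[2]->0; indeg[4]->1 | ready=[2, 6] | order so far=[1, 5, 0, 3]
  pop 2: indeg[4]->0 | ready=[4, 6] | order so far=[1, 5, 0, 3, 2]
  pop 4: no out-edges | ready=[6] | order so far=[1, 5, 0, 3, 2, 4]
  pop 6: no out-edges | ready=[] | order so far=[1, 5, 0, 3, 2, 4, 6]
New canonical toposort: [1, 5, 0, 3, 2, 4, 6]
Compare positions:
  Node 0: index 2 -> 2 (same)
  Node 1: index 0 -> 0 (same)
  Node 2: index 4 -> 4 (same)
  Node 3: index 3 -> 3 (same)
  Node 4: index 5 -> 5 (same)
  Node 5: index 1 -> 1 (same)
  Node 6: index 6 -> 6 (same)
Nodes that changed position: none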